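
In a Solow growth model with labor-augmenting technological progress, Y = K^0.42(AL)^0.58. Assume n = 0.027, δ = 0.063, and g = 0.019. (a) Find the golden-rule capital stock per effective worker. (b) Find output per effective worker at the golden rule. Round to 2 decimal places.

The effective depreciation rate is n + g + δ = 0.027 + 0.019 + 0.063 = 0.109.
Maximizing c = f(k) − (n+g+δ)·k gives f'(k) = n+g+δ, i.e. 0.42·k^(0.42−1) = 0.109, so k_gold = (0.42/0.109)^(1/0.58) ≈ 10.2339.
y_gold = 10.2339^0.42 ≈ 2.6559.

(a) k_gold ≈ 10.23; (b) y_gold ≈ 2.66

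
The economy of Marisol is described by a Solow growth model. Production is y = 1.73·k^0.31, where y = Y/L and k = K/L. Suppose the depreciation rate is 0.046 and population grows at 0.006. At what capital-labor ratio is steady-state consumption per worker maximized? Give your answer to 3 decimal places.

Break-even investment rate: n + δ = 0.006 + 0.046 = 0.052.
Maximizing c = f(k) − (n+δ)·k gives f'(k) = n+δ, i.e. 0.31·1.73·k^(0.31−1) = 0.052, so k_gold = (0.31·1.73/0.052)^(1/0.69) ≈ 29.4240.

k_gold ≈ 29.424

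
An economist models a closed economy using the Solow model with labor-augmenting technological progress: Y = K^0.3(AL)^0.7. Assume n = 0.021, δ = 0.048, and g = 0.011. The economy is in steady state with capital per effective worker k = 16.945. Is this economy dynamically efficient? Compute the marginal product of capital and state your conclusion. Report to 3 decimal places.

dynamically inefficient; MPK ≈ 0.041

Break-even investment rate: n + g + δ = 0.021 + 0.011 + 0.048 = 0.08.
MPK = 0.3·k^(0.3−1) = 0.3·16.945^(-0.7) ≈ 0.0414.
MPK < 0.08, so the economy is dynamically inefficient (over-saving).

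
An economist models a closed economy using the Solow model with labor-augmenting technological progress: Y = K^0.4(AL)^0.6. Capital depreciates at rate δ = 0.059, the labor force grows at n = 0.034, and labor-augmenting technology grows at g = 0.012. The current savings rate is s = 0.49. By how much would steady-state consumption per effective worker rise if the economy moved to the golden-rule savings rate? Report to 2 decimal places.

The effective depreciation rate is n + g + δ = 0.034 + 0.012 + 0.059 = 0.105.
Current steady state (s = 0.49): k* = (0.49/0.105)^(1/0.6) ≈ 13.0320, y* = 13.0320^0.4 ≈ 2.7926, c* = (1−0.49)·2.7926 ≈ 1.4242.
At the golden rule the marginal product of capital equals n+g+δ: 0.4·k^(0.4−1) = 0.105. Solving, k_gold = (0.4/0.105)^(1/0.6) ≈ 9.2922.
y_gold = 9.2922^0.4 ≈ 2.4392, c_gold = y_gold − 0.105·k_gold ≈ 1.4635.
Gain: Δc = 1.4635 − 1.4242 ≈ 0.0393.

Δc ≈ 0.04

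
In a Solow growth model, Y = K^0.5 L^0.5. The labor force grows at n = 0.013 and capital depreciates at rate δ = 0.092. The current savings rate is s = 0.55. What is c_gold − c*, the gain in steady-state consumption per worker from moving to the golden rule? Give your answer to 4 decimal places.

Δc ≈ 0.0238

Break-even investment rate: n + δ = 0.013 + 0.092 = 0.105.
Current steady state (s = 0.55): k* = (0.55/0.105)^(1/0.5) ≈ 27.4376, y* = 27.4376^0.5 ≈ 5.2381, c* = (1−0.55)·5.2381 ≈ 2.3571.
Golden rule sets MPK = n+δ: 0.5·k^(0.5−1) = 0.105, so k_gold = (0.5/0.105)^(1/0.5) ≈ 22.6757.
y_gold = 22.6757^0.5 ≈ 4.7619, c_gold = y_gold − 0.105·k_gold ≈ 2.3810.
Gain: Δc = 2.3810 − 2.3571 ≈ 0.0238.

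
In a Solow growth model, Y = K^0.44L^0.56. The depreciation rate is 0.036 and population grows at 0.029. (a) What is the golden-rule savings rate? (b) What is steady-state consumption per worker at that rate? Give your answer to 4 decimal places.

(a) s_gold = 0.4400; (b) c_gold ≈ 2.5163

Capital per worker breaks even when investment replaces (n + δ)·k; here n + δ = 0.065.
For Cobb-Douglas, s_gold equals capital's share: s_gold = 0.44.
Maximizing c = f(k) − (n+δ)·k gives f'(k) = n+δ, i.e. 0.44·k^(0.44−1) = 0.065, so k_gold = (0.44/0.065)^(1/0.56) ≈ 30.4163.
y_gold = 30.4163^0.44 ≈ 4.4933; c_gold = (1−0.44)·y_gold ≈ 2.5163.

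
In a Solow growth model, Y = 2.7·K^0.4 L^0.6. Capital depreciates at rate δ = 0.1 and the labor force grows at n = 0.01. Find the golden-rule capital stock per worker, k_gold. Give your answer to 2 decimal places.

k_gold ≈ 45.02

Capital per worker breaks even when investment replaces (n + δ)·k; here n + δ = 0.11.
Maximizing c = f(k) − (n+δ)·k gives f'(k) = n+δ, i.e. 0.4·2.7·k^(0.4−1) = 0.11, so k_gold = (0.4·2.7/0.11)^(1/0.6) ≈ 45.0179.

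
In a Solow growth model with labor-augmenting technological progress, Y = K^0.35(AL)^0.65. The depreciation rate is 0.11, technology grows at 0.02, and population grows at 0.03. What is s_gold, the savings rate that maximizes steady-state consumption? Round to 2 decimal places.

Capital per effective worker breaks even when investment replaces (n + g + δ)·k; here n + g + δ = 0.16.
At the golden rule MPK = n+g+δ, and in any Cobb-Douglas steady state s = (n+g+δ)·k/y = MPK·k/y = capital's share 0.35.

s_gold = 0.35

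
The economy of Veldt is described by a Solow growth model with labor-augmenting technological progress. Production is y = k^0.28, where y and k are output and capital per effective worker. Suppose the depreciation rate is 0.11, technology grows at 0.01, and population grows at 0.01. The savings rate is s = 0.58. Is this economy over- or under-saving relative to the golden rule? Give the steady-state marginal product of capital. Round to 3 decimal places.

n + g + δ = 0.01 + 0.01 + 0.11 = 0.13.
Steady-state k*: s·k^0.28 = 0.13·k gives k* = (0.58/0.13)^(1/0.72) ≈ 7.9811.
MPK = 0.28·7.9811^(-0.72) ≈ 0.0628.
MPK < n+g+δ = 0.13, so the economy is dynamically inefficient (over-saving).

over-saving; MPK ≈ 0.063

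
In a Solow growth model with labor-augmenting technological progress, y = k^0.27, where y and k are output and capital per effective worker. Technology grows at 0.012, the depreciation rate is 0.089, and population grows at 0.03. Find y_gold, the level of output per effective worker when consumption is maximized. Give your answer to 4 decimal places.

y_gold ≈ 1.3067

Capital per effective worker breaks even when investment replaces (n + g + δ)·k; here n + g + δ = 0.131.
Maximizing c = f(k) − (n+g+δ)·k gives f'(k) = n+g+δ, i.e. 0.27·k^(0.27−1) = 0.131, so k_gold = (0.27/0.131)^(1/0.73) ≈ 2.6932.
Output: y_gold = k_gold^0.27 = 2.6932^0.27 ≈ 1.3067.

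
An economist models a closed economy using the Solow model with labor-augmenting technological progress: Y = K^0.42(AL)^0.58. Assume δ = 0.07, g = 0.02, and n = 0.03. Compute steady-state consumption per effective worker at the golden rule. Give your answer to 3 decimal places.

c_gold ≈ 1.437

Capital per effective worker breaks even when investment replaces (n + g + δ)·k; here n + g + δ = 0.12.
Golden rule sets MPK = n+g+δ: 0.42·k^(0.42−1) = 0.12, so k_gold = (0.42/0.12)^(1/0.58) ≈ 8.6706.
y_gold = 8.6706^0.42 ≈ 2.4773.
c_gold = y_gold − (n+g+δ)·k_gold = 2.4773 − 0.12·8.6706 ≈ 1.4368.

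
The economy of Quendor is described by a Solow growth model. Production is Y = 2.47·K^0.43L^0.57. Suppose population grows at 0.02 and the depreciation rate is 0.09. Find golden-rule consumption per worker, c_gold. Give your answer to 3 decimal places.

Capital per worker breaks even when investment replaces (n + δ)·k; here n + δ = 0.11.
Golden rule sets MPK = n+δ: 0.43·2.47·k^(0.43−1) = 0.11, so k_gold = (0.43·2.47/0.11)^(1/0.57) ≈ 53.4160.
y_gold = 2.47·53.4160^0.43 ≈ 13.6646.
c_gold = y_gold − (n+δ)·k_gold = 13.6646 − 0.11·53.4160 ≈ 7.7888.

c_gold ≈ 7.789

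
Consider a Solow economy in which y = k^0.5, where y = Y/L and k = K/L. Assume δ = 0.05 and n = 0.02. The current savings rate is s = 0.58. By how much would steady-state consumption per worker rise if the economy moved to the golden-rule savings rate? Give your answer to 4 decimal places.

Break-even investment rate: n + δ = 0.02 + 0.05 = 0.07.
Current steady state (s = 0.58): k* = (0.58/0.07)^(1/0.5) ≈ 68.6531, y* = 68.6531^0.5 ≈ 8.2857, c* = (1−0.58)·8.2857 ≈ 3.4800.
At the golden rule the marginal product of capital equals n+δ: 0.5·k^(0.5−1) = 0.07. Solving, k_gold = (0.5/0.07)^(1/0.5) ≈ 51.0204.
y_gold = 51.0204^0.5 ≈ 7.1429, c_gold = y_gold − 0.07·k_gold ≈ 3.5714.
Gain: Δc = 3.5714 − 3.4800 ≈ 0.0914.

Δc ≈ 0.0914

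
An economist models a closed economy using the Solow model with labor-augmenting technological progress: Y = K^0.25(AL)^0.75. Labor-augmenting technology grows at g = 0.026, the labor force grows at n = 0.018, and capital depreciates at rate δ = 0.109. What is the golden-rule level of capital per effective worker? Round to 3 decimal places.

k_gold ≈ 1.925

Capital per effective worker breaks even when investment replaces (n + g + δ)·k; here n + g + δ = 0.153.
At the golden rule the marginal product of capital equals n+g+δ: 0.25·k^(0.25−1) = 0.153. Solving, k_gold = (0.25/0.153)^(1/0.75) ≈ 1.9246.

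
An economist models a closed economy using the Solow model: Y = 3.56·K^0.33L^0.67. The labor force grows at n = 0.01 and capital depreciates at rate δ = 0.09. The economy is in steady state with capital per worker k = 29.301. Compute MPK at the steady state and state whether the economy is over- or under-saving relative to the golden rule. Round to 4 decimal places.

under-saving; MPK ≈ 0.1222

n + δ = 0.01 + 0.09 = 0.1.
MPK = 0.33·3.56·k^(0.33−1) = 0.33·3.56·29.301^(-0.67) ≈ 0.1222.
MPK > 0.1, so the economy is dynamically efficient (under-saving).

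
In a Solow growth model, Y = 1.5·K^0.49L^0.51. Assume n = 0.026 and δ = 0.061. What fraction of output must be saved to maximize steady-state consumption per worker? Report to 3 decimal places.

s_gold = 0.490

n + δ = 0.026 + 0.061 = 0.087.
At the golden rule MPK = n+δ, and in any Cobb-Douglas steady state s = (n+δ)·k/y = MPK·k/y = capital's share 0.49.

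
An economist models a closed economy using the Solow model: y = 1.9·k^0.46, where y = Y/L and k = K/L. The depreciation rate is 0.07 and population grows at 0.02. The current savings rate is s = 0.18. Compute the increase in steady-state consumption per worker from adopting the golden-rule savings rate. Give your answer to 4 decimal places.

Capital per worker breaks even when investment replaces (n + δ)·k; here n + δ = 0.09.
Current steady state (s = 0.18): k* = (0.18·1.9/0.09)^(1/0.54) ≈ 11.8488, y* = 1.9·11.8488^0.46 ≈ 5.9244, c* = (1−0.18)·5.9244 ≈ 4.8580.
At the golden rule the marginal product of capital equals n+δ: 0.46·1.9·k^(0.46−1) = 0.09. Solving, k_gold = (0.46·1.9/0.09)^(1/0.54) ≈ 67.3404.
y_gold = 1.9·67.3404^0.46 ≈ 13.1753, c_gold = y_gold − 0.09·k_gold ≈ 7.1147.
Gain: Δc = 7.1147 − 4.8580 ≈ 2.2567.

Δc ≈ 2.2567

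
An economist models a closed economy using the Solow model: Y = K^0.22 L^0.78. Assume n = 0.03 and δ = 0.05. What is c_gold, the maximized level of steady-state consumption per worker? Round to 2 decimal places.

c_gold ≈ 1.04

n + δ = 0.03 + 0.05 = 0.08.
Maximizing c = f(k) − (n+δ)·k gives f'(k) = n+δ, i.e. 0.22·k^(0.22−1) = 0.08, so k_gold = (0.22/0.08)^(1/0.78) ≈ 3.6580.
y_gold = 3.6580^0.22 ≈ 1.3302.
c_gold = y_gold − (n+δ)·k_gold = 1.3302 − 0.08·3.6580 ≈ 1.0375.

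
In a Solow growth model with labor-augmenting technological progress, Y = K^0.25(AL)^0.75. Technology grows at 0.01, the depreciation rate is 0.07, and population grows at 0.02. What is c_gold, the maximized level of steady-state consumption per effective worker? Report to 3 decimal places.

Capital per effective worker breaks even when investment replaces (n + g + δ)·k; here n + g + δ = 0.1.
Golden rule sets MPK = n+g+δ: 0.25·k^(0.25−1) = 0.1, so k_gold = (0.25/0.1)^(1/0.75) ≈ 3.3930.
y_gold = 3.3930^0.25 ≈ 1.3572.
c_gold = y_gold − (n+g+δ)·k_gold = 1.3572 − 0.1·3.3930 ≈ 1.0179.

c_gold ≈ 1.018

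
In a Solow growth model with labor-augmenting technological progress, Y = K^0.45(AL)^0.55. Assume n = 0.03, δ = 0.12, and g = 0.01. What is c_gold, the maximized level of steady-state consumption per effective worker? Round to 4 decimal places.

Capital per effective worker breaks even when investment replaces (n + g + δ)·k; here n + g + δ = 0.16.
Setting f'(k) = n+g+δ gives 0.45·k^(0.45−1) = 0.16, hence k_gold = (0.45/0.16)^(1/0.55) ≈ 6.5544.
y_gold = 6.5544^0.45 ≈ 2.3304.
c_gold = y_gold − (n+g+δ)·k_gold = 2.3304 − 0.16·6.5544 ≈ 1.2817.

c_gold ≈ 1.2817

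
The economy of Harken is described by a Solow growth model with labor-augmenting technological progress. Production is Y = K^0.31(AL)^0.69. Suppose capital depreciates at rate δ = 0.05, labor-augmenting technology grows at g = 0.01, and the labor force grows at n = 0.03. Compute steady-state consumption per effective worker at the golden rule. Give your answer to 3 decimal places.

c_gold ≈ 1.203

The effective depreciation rate is n + g + δ = 0.03 + 0.01 + 0.05 = 0.09.
At the golden rule the marginal product of capital equals n+g+δ: 0.31·k^(0.31−1) = 0.09. Solving, k_gold = (0.31/0.09)^(1/0.69) ≈ 6.0039.
y_gold = 6.0039^0.31 ≈ 1.7431.
c_gold = y_gold − (n+g+δ)·k_gold = 1.7431 − 0.09·6.0039 ≈ 1.2027.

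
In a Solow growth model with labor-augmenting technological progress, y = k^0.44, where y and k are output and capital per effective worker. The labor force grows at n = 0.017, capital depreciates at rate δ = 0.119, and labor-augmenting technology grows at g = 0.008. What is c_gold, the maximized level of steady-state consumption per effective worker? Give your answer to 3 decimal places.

Capital per effective worker breaks even when investment replaces (n + g + δ)·k; here n + g + δ = 0.144.
Golden rule sets MPK = n+g+δ: 0.44·k^(0.44−1) = 0.144, so k_gold = (0.44/0.144)^(1/0.56) ≈ 7.3491.
y_gold = 7.3491^0.44 ≈ 2.4052.
c_gold = y_gold − (n+g+δ)·k_gold = 2.4052 − 0.144·7.3491 ≈ 1.3469.

c_gold ≈ 1.347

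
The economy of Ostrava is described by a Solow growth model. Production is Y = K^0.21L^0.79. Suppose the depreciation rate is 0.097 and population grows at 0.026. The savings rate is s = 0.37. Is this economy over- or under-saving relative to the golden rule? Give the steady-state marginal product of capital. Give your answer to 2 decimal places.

The effective depreciation rate is n + δ = 0.026 + 0.097 = 0.123.
Steady-state k*: s·k^0.21 = 0.123·k gives k* = (0.37/0.123)^(1/0.79) ≈ 4.0312.
MPK = 0.21·4.0312^(-0.79) ≈ 0.0698.
MPK < n+δ = 0.123, so the economy is dynamically inefficient (over-saving).

over-saving; MPK ≈ 0.07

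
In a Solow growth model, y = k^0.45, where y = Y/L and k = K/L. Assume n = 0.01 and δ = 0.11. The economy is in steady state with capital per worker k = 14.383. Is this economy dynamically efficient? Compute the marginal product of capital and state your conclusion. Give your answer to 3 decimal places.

Capital per worker breaks even when investment replaces (n + δ)·k; here n + δ = 0.12.
MPK = 0.45·k^(0.45−1) = 0.45·14.383^(-0.55) ≈ 0.1038.
MPK < 0.12, so the economy is dynamically inefficient (over-saving).

dynamically inefficient; MPK ≈ 0.104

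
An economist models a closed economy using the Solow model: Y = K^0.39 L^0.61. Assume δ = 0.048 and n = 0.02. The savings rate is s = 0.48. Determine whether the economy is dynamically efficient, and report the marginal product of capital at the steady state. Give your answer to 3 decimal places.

dynamically inefficient; MPK ≈ 0.055

Break-even investment rate: n + δ = 0.02 + 0.048 = 0.068.
Steady-state k*: s·k^0.39 = 0.068·k gives k* = (0.48/0.068)^(1/0.61) ≈ 24.6243.
MPK = 0.39·24.6243^(-0.61) ≈ 0.0553.
MPK < n+δ = 0.068, so the economy is dynamically inefficient (over-saving).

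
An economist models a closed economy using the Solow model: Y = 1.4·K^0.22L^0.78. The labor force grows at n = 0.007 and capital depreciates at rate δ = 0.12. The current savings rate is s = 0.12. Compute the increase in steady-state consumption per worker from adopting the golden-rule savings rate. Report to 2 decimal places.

Δc ≈ 0.07

n + δ = 0.007 + 0.12 = 0.127.
Current steady state (s = 0.12): k* = (0.12·1.4/0.127)^(1/0.78) ≈ 1.4315, y* = 1.4·1.4315^0.22 ≈ 1.5150, c* = (1−0.12)·1.5150 ≈ 1.3332.
Setting f'(k) = n+δ gives 0.22·1.4·k^(0.22−1) = 0.127, hence k_gold = (0.22·1.4/0.127)^(1/0.78) ≈ 3.1136.
y_gold = 1.4·3.1136^0.22 ≈ 1.7974, c_gold = y_gold − 0.127·k_gold ≈ 1.4020.
Gain: Δc = 1.4020 − 1.3332 ≈ 0.0688.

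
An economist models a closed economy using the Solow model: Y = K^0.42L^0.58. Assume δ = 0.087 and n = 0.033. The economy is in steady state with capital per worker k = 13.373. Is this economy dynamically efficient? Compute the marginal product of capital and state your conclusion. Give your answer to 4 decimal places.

Break-even investment rate: n + δ = 0.033 + 0.087 = 0.12.
MPK = 0.42·k^(0.42−1) = 0.42·13.373^(-0.58) ≈ 0.0933.
MPK < 0.12, so the economy is dynamically inefficient (over-saving).

dynamically inefficient; MPK ≈ 0.0933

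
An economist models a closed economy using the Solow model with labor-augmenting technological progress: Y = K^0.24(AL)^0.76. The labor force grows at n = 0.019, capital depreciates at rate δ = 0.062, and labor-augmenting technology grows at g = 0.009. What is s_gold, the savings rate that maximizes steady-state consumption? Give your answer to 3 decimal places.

Capital per effective worker breaks even when investment replaces (n + g + δ)·k; here n + g + δ = 0.09.
At the golden rule MPK = n+g+δ, and in any Cobb-Douglas steady state s = (n+g+δ)·k/y = MPK·k/y = capital's share 0.24.

s_gold = 0.240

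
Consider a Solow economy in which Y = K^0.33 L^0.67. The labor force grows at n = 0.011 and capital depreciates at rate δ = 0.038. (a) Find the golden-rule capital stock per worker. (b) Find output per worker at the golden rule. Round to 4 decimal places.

Capital per worker breaks even when investment replaces (n + δ)·k; here n + δ = 0.049.
At the golden rule the marginal product of capital equals n+δ: 0.33·k^(0.33−1) = 0.049. Solving, k_gold = (0.33/0.049)^(1/0.67) ≈ 17.2304.
y_gold = 17.2304^0.33 ≈ 2.5585.

(a) k_gold ≈ 17.2304; (b) y_gold ≈ 2.5585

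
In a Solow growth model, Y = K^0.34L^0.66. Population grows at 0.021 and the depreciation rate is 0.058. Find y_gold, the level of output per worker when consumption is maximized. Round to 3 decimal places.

y_gold ≈ 2.121

Break-even investment rate: n + δ = 0.021 + 0.058 = 0.079.
At the golden rule the marginal product of capital equals n+δ: 0.34·k^(0.34−1) = 0.079. Solving, k_gold = (0.34/0.079)^(1/0.66) ≈ 9.1281.
Output: y_gold = k_gold^0.34 = 9.1281^0.34 ≈ 2.1209.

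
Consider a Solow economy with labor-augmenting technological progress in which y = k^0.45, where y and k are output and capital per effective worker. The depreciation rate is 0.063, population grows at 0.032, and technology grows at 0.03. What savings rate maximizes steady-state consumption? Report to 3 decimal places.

s_gold = 0.450

Break-even investment rate: n + g + δ = 0.032 + 0.03 + 0.063 = 0.125.
At the golden rule MPK = n+g+δ, and in any Cobb-Douglas steady state s = (n+g+δ)·k/y = MPK·k/y = capital's share 0.45.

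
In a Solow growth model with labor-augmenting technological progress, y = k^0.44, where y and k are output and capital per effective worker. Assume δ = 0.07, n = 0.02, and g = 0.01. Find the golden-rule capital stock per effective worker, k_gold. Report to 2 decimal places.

k_gold ≈ 14.09

Capital per effective worker breaks even when investment replaces (n + g + δ)·k; here n + g + δ = 0.1.
Golden rule sets MPK = n+g+δ: 0.44·k^(0.44−1) = 0.1, so k_gold = (0.44/0.1)^(1/0.56) ≈ 14.0936.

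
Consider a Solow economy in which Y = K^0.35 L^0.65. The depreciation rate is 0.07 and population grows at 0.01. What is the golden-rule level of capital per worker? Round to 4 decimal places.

k_gold ≈ 9.6855

The effective depreciation rate is n + δ = 0.01 + 0.07 = 0.08.
Golden rule sets MPK = n+δ: 0.35·k^(0.35−1) = 0.08, so k_gold = (0.35/0.08)^(1/0.65) ≈ 9.6855.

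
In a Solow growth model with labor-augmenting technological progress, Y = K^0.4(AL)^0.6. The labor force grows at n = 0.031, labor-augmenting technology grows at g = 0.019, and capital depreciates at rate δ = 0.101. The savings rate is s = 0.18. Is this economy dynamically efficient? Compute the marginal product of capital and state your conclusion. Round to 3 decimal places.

dynamically efficient; MPK ≈ 0.336

n + g + δ = 0.031 + 0.019 + 0.101 = 0.151.
Steady-state k*: s·k^0.4 = 0.151·k gives k* = (0.18/0.151)^(1/0.6) ≈ 1.3402.
MPK = 0.4·1.3402^(-0.6) ≈ 0.3356.
MPK > n+g+δ = 0.151, so the economy is dynamically efficient (under-saving).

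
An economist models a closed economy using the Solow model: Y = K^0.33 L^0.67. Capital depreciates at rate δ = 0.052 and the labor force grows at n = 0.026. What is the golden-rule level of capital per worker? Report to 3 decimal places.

The effective depreciation rate is n + δ = 0.026 + 0.052 = 0.078.
At the golden rule the marginal product of capital equals n+δ: 0.33·k^(0.33−1) = 0.078. Solving, k_gold = (0.33/0.078)^(1/0.67) ≈ 8.6090.

k_gold ≈ 8.609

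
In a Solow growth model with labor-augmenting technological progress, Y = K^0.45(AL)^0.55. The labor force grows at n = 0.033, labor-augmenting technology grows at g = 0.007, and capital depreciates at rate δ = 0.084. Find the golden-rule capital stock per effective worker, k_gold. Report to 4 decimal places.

n + g + δ = 0.033 + 0.007 + 0.084 = 0.124.
At the golden rule the marginal product of capital equals n+g+δ: 0.45·k^(0.45−1) = 0.124. Solving, k_gold = (0.45/0.124)^(1/0.55) ≈ 10.4184.

k_gold ≈ 10.4184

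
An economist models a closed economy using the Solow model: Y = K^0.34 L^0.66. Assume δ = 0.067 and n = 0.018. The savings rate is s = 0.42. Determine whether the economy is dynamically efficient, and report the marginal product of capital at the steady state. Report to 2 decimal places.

n + δ = 0.018 + 0.067 = 0.085.
Steady-state k*: s·k^0.34 = 0.085·k gives k* = (0.42/0.085)^(1/0.66) ≈ 11.2527.
MPK = 0.34·11.2527^(-0.66) ≈ 0.0688.
MPK < n+δ = 0.085, so the economy is dynamically inefficient (over-saving).

dynamically inefficient; MPK ≈ 0.07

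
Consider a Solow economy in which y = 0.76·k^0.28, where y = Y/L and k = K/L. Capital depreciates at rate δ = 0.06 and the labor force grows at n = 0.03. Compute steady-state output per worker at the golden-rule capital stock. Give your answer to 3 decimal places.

Capital per worker breaks even when investment replaces (n + δ)·k; here n + δ = 0.09.
Golden rule sets MPK = n+δ: 0.28·0.76·k^(0.28−1) = 0.09, so k_gold = (0.28·0.76/0.09)^(1/0.72) ≈ 3.3042.
Output: y_gold = 0.76·k_gold^0.28 = 0.76·3.3042^0.28 ≈ 1.0621.

y_gold ≈ 1.062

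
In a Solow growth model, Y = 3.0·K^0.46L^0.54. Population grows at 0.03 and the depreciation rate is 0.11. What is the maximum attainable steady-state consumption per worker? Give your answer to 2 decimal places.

Break-even investment rate: n + δ = 0.03 + 0.11 = 0.14.
At the golden rule the marginal product of capital equals n+δ: 0.46·3.0·k^(0.46−1) = 0.14. Solving, k_gold = (0.46·3.0/0.14)^(1/0.54) ≈ 69.2277.
y_gold = 3.0·69.2277^0.46 ≈ 21.0693.
c_gold = y_gold − (n+δ)·k_gold = 21.0693 − 0.14·69.2277 ≈ 11.3774.

c_gold ≈ 11.38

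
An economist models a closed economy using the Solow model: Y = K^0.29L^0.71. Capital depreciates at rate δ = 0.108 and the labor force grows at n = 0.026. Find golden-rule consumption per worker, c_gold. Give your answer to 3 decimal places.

n + δ = 0.026 + 0.108 = 0.134.
At the golden rule the marginal product of capital equals n+δ: 0.29·k^(0.29−1) = 0.134. Solving, k_gold = (0.29/0.134)^(1/0.71) ≈ 2.9665.
y_gold = 2.9665^0.29 ≈ 1.3707.
c_gold = y_gold − (n+δ)·k_gold = 1.3707 − 0.134·2.9665 ≈ 0.9732.

c_gold ≈ 0.973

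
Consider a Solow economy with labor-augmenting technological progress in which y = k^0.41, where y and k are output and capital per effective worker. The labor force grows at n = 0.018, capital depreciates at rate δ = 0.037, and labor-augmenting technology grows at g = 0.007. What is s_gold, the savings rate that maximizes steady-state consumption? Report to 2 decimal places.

Break-even investment rate: n + g + δ = 0.018 + 0.007 + 0.037 = 0.062.
At the golden rule MPK = n+g+δ, and in any Cobb-Douglas steady state s = (n+g+δ)·k/y = MPK·k/y = capital's share 0.41.

s_gold = 0.41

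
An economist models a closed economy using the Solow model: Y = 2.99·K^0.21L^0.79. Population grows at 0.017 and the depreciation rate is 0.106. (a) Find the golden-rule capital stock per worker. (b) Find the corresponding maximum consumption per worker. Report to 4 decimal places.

n + δ = 0.017 + 0.106 = 0.123.
Golden rule sets MPK = n+δ: 0.21·2.99·k^(0.21−1) = 0.123, so k_gold = (0.21·2.99/0.123)^(1/0.79) ≈ 7.8738.
y_gold = 2.99·7.8738^0.21 ≈ 4.6118; c_gold = y_gold − 0.123·k_gold ≈ 3.6433.

(a) k_gold ≈ 7.8738; (b) c_gold ≈ 3.6433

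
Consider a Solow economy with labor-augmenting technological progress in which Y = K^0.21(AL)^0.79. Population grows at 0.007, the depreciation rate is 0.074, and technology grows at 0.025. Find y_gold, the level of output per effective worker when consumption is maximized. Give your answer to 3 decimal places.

y_gold ≈ 1.199

Break-even investment rate: n + g + δ = 0.007 + 0.025 + 0.074 = 0.106.
Golden rule sets MPK = n+g+δ: 0.21·k^(0.21−1) = 0.106, so k_gold = (0.21/0.106)^(1/0.79) ≈ 2.3760.
Output: y_gold = k_gold^0.21 = 2.3760^0.21 ≈ 1.1993.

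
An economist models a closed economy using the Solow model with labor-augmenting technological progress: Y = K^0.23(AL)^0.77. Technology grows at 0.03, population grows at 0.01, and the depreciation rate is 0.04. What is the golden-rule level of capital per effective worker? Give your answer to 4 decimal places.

k_gold ≈ 3.9412

n + g + δ = 0.01 + 0.03 + 0.04 = 0.08.
Golden rule sets MPK = n+g+δ: 0.23·k^(0.23−1) = 0.08, so k_gold = (0.23/0.08)^(1/0.77) ≈ 3.9412.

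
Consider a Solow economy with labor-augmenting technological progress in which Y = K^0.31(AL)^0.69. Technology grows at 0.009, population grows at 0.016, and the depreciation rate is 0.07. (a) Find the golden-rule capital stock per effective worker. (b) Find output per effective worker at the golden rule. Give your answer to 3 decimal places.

(a) k_gold ≈ 5.551; (b) y_gold ≈ 1.701

Break-even investment rate: n + g + δ = 0.016 + 0.009 + 0.07 = 0.095.
Golden rule sets MPK = n+g+δ: 0.31·k^(0.31−1) = 0.095, so k_gold = (0.31/0.095)^(1/0.69) ≈ 5.5514.
y_gold = 5.5514^0.31 ≈ 1.7012.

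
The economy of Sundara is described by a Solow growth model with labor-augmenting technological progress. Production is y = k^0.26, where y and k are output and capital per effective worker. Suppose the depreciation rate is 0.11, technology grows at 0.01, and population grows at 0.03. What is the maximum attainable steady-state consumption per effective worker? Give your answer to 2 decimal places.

The effective depreciation rate is n + g + δ = 0.03 + 0.01 + 0.11 = 0.15.
Golden rule sets MPK = n+g+δ: 0.26·k^(0.26−1) = 0.15, so k_gold = (0.26/0.15)^(1/0.74) ≈ 2.1029.
y_gold = 2.1029^0.26 ≈ 1.2132.
c_gold = y_gold − (n+g+δ)·k_gold = 1.2132 − 0.15·2.1029 ≈ 0.8978.

c_gold ≈ 0.90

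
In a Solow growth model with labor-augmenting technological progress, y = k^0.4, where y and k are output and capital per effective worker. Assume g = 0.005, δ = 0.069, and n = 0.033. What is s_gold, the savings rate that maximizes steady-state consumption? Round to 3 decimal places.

Capital per effective worker breaks even when investment replaces (n + g + δ)·k; here n + g + δ = 0.107.
At the golden rule MPK = n+g+δ, and in any Cobb-Douglas steady state s = (n+g+δ)·k/y = MPK·k/y = capital's share 0.4.

s_gold = 0.400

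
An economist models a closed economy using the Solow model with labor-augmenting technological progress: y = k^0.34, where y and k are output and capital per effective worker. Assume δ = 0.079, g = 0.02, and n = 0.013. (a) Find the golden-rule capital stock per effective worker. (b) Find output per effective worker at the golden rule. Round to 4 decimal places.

(a) k_gold ≈ 5.3790; (b) y_gold ≈ 1.7719

n + g + δ = 0.013 + 0.02 + 0.079 = 0.112.
Maximizing c = f(k) − (n+g+δ)·k gives f'(k) = n+g+δ, i.e. 0.34·k^(0.34−1) = 0.112, so k_gold = (0.34/0.112)^(1/0.66) ≈ 5.3790.
y_gold = 5.3790^0.34 ≈ 1.7719.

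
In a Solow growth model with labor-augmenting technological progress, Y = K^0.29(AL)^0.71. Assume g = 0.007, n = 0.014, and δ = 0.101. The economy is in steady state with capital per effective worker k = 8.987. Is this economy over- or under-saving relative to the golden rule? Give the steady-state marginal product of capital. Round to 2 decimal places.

over-saving; MPK ≈ 0.06

Capital per effective worker breaks even when investment replaces (n + g + δ)·k; here n + g + δ = 0.122.
MPK = 0.29·k^(0.29−1) = 0.29·8.987^(-0.71) ≈ 0.0610.
MPK < 0.122, so the economy is dynamically inefficient (over-saving).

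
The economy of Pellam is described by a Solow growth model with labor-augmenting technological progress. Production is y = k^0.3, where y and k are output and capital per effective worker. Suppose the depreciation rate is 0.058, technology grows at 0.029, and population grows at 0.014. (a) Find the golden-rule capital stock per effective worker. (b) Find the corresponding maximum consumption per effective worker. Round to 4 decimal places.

n + g + δ = 0.014 + 0.029 + 0.058 = 0.101.
At the golden rule the marginal product of capital equals n+g+δ: 0.3·k^(0.3−1) = 0.101. Solving, k_gold = (0.3/0.101)^(1/0.7) ≈ 4.7362.
y_gold = 4.7362^0.3 ≈ 1.5945; c_gold = y_gold − 0.101·k_gold ≈ 1.1162.

(a) k_gold ≈ 4.7362; (b) c_gold ≈ 1.1162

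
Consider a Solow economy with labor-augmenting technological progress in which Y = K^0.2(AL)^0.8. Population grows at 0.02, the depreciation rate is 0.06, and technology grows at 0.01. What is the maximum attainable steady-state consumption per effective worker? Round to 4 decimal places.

c_gold ≈ 0.9768

n + g + δ = 0.02 + 0.01 + 0.06 = 0.09.
Maximizing c = f(k) − (n+g+δ)·k gives f'(k) = n+g+δ, i.e. 0.2·k^(0.2−1) = 0.09, so k_gold = (0.2/0.09)^(1/0.8) ≈ 2.7132.
y_gold = 2.7132^0.2 ≈ 1.2209.
c_gold = y_gold − (n+g+δ)·k_gold = 1.2209 − 0.09·2.7132 ≈ 0.9768.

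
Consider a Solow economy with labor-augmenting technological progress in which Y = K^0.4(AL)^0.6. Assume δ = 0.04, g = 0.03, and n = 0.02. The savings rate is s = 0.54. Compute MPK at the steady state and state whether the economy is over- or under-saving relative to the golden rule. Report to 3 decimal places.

over-saving; MPK ≈ 0.067

Break-even investment rate: n + g + δ = 0.02 + 0.03 + 0.04 = 0.09.
Steady-state k*: s·k^0.4 = 0.09·k gives k* = (0.54/0.09)^(1/0.6) ≈ 19.8116.
MPK = 0.4·19.8116^(-0.6) ≈ 0.0667.
MPK < n+g+δ = 0.09, so the economy is dynamically inefficient (over-saving).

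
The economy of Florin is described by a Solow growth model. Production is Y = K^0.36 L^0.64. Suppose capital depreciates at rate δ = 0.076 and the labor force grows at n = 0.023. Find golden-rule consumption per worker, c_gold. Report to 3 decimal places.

c_gold ≈ 1.323

n + δ = 0.023 + 0.076 = 0.099.
Golden rule sets MPK = n+δ: 0.36·k^(0.36−1) = 0.099, so k_gold = (0.36/0.099)^(1/0.64) ≈ 7.5170.
y_gold = 7.5170^0.36 ≈ 2.0672.
c_gold = y_gold − (n+δ)·k_gold = 2.0672 − 0.099·7.5170 ≈ 1.3230.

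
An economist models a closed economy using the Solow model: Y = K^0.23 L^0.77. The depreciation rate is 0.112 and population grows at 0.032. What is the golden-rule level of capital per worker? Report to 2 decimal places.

Break-even investment rate: n + δ = 0.032 + 0.112 = 0.144.
Setting f'(k) = n+δ gives 0.23·k^(0.23−1) = 0.144, hence k_gold = (0.23/0.144)^(1/0.77) ≈ 1.8370.

k_gold ≈ 1.84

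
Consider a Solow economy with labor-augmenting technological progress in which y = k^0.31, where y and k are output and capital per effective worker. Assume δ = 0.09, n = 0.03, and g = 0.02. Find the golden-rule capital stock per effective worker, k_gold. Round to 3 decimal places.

k_gold ≈ 3.165

Capital per effective worker breaks even when investment replaces (n + g + δ)·k; here n + g + δ = 0.14.
At the golden rule the marginal product of capital equals n+g+δ: 0.31·k^(0.31−1) = 0.14. Solving, k_gold = (0.31/0.14)^(1/0.69) ≈ 3.1647.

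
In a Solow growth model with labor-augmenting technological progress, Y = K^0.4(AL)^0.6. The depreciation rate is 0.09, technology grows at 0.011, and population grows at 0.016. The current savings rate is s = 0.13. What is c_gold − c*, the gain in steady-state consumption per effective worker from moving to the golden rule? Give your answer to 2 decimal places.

The effective depreciation rate is n + g + δ = 0.016 + 0.011 + 0.09 = 0.117.
Current steady state (s = 0.13): k* = (0.13/0.117)^(1/0.6) ≈ 1.1920, y* = 1.1920^0.4 ≈ 1.0728, c* = (1−0.13)·1.0728 ≈ 0.9333.
Maximizing c = f(k) − (n+g+δ)·k gives f'(k) = n+g+δ, i.e. 0.4·k^(0.4−1) = 0.117, so k_gold = (0.4/0.117)^(1/0.6) ≈ 7.7587.
y_gold = 7.7587^0.4 ≈ 2.2694, c_gold = y_gold − 0.117·k_gold ≈ 1.3617.
Gain: Δc = 1.3617 − 0.9333 ≈ 0.4283.

Δc ≈ 0.43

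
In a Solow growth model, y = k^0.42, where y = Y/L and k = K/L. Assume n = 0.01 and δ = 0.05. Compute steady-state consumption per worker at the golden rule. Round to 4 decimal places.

Capital per worker breaks even when investment replaces (n + δ)·k; here n + δ = 0.06.
Golden rule sets MPK = n+δ: 0.42·k^(0.42−1) = 0.06, so k_gold = (0.42/0.06)^(1/0.58) ≈ 28.6461.
y_gold = 28.6461^0.42 ≈ 4.0923.
c_gold = y_gold − (n+δ)·k_gold = 4.0923 − 0.06·28.6461 ≈ 2.3735.

c_gold ≈ 2.3735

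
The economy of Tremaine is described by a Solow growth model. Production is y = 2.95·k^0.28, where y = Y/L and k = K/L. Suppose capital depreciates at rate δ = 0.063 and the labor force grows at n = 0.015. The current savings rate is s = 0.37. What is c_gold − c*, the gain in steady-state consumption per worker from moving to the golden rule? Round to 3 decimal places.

Δc ≈ 0.132

The effective depreciation rate is n + δ = 0.015 + 0.063 = 0.078.
Current steady state (s = 0.37): k* = (0.37·2.95/0.078)^(1/0.72) ≈ 39.0453, y* = 2.95·39.0453^0.28 ≈ 8.2312, c* = (1−0.37)·8.2312 ≈ 5.1856.
Maximizing c = f(k) − (n+δ)·k gives f'(k) = n+δ, i.e. 0.28·2.95·k^(0.28−1) = 0.078, so k_gold = (0.28·2.95/0.078)^(1/0.72) ≈ 26.5126.
y_gold = 2.95·26.5126^0.28 ≈ 7.3856, c_gold = y_gold − 0.078·k_gold ≈ 5.3177.
Gain: Δc = 5.3177 − 5.1856 ≈ 0.1320.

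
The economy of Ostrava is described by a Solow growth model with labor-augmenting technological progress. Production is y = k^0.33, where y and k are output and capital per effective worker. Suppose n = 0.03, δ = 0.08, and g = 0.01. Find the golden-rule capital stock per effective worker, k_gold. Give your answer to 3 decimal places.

The effective depreciation rate is n + g + δ = 0.03 + 0.01 + 0.08 = 0.12.
Setting f'(k) = n+g+δ gives 0.33·k^(0.33−1) = 0.12, hence k_gold = (0.33/0.12)^(1/0.67) ≈ 4.5261.

k_gold ≈ 4.526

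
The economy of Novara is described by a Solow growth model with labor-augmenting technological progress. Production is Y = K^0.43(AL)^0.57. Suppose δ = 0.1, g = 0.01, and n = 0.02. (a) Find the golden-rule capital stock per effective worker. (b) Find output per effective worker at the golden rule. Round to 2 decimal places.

(a) k_gold ≈ 8.16; (b) y_gold ≈ 2.47

Capital per effective worker breaks even when investment replaces (n + g + δ)·k; here n + g + δ = 0.13.
Golden rule sets MPK = n+g+δ: 0.43·k^(0.43−1) = 0.13, so k_gold = (0.43/0.13)^(1/0.57) ≈ 8.1554.
y_gold = 8.1554^0.43 ≈ 2.4656.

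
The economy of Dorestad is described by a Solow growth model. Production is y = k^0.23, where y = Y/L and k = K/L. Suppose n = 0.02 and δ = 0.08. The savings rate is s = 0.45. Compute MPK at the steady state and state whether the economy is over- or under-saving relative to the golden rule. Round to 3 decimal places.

The effective depreciation rate is n + δ = 0.02 + 0.08 = 0.1.
Steady-state k*: s·k^0.23 = 0.1·k gives k* = (0.45/0.1)^(1/0.77) ≈ 7.0523.
MPK = 0.23·7.0523^(-0.77) ≈ 0.0511.
MPK < n+δ = 0.1, so the economy is dynamically inefficient (over-saving).

over-saving; MPK ≈ 0.051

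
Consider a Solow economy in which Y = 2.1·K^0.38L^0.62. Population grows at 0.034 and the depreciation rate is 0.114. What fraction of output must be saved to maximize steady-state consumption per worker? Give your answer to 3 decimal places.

The effective depreciation rate is n + δ = 0.034 + 0.114 = 0.148.
At the golden rule MPK = n+δ, and in any Cobb-Douglas steady state s = (n+δ)·k/y = MPK·k/y = capital's share 0.38.

s_gold = 0.380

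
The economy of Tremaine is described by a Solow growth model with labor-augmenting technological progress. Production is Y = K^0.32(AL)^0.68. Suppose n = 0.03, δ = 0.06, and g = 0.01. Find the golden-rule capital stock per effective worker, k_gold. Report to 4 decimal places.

The effective depreciation rate is n + g + δ = 0.03 + 0.01 + 0.06 = 0.1.
Maximizing c = f(k) − (n+g+δ)·k gives f'(k) = n+g+δ, i.e. 0.32·k^(0.32−1) = 0.1, so k_gold = (0.32/0.1)^(1/0.68) ≈ 5.5318.

k_gold ≈ 5.5318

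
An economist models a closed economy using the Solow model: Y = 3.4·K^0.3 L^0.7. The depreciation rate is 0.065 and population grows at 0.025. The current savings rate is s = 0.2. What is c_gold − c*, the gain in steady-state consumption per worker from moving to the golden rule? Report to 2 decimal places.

Break-even investment rate: n + δ = 0.025 + 0.065 = 0.09.
Current steady state (s = 0.2): k* = (0.2·3.4/0.09)^(1/0.7) ≈ 17.9749, y* = 3.4·17.9749^0.3 ≈ 8.0887, c* = (1−0.2)·8.0887 ≈ 6.4710.
Golden rule sets MPK = n+δ: 0.3·3.4·k^(0.3−1) = 0.09, so k_gold = (0.3·3.4/0.09)^(1/0.7) ≈ 32.0793.
y_gold = 3.4·32.0793^0.3 ≈ 9.6238, c_gold = y_gold − 0.09·k_gold ≈ 6.7367.
Gain: Δc = 6.7367 − 6.4710 ≈ 0.2657.

Δc ≈ 0.27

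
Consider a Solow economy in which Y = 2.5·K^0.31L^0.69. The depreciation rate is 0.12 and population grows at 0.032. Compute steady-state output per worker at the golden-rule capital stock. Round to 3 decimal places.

The effective depreciation rate is n + δ = 0.032 + 0.12 = 0.152.
Golden rule sets MPK = n+δ: 0.31·2.5·k^(0.31−1) = 0.152, so k_gold = (0.31·2.5/0.152)^(1/0.69) ≈ 10.5999.
Output: y_gold = 2.5·k_gold^0.31 = 2.5·10.5999^0.31 ≈ 5.1974.

y_gold ≈ 5.197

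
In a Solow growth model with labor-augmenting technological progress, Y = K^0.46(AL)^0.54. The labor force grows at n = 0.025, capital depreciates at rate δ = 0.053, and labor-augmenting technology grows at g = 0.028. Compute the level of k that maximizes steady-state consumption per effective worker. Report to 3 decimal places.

Break-even investment rate: n + g + δ = 0.025 + 0.028 + 0.053 = 0.106.
Maximizing c = f(k) − (n+g+δ)·k gives f'(k) = n+g+δ, i.e. 0.46·k^(0.46−1) = 0.106, so k_gold = (0.46/0.106)^(1/0.54) ≈ 15.1519.

k_gold ≈ 15.152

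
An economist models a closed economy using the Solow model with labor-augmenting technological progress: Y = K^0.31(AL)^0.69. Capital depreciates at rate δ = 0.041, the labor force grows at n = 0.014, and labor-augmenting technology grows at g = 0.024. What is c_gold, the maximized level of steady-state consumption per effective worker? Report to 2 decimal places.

c_gold ≈ 1.28

n + g + δ = 0.014 + 0.024 + 0.041 = 0.079.
At the golden rule the marginal product of capital equals n+g+δ: 0.31·k^(0.31−1) = 0.079. Solving, k_gold = (0.31/0.079)^(1/0.69) ≈ 7.2525.
y_gold = 7.2525^0.31 ≈ 1.8482.
c_gold = y_gold − (n+g+δ)·k_gold = 1.8482 − 0.079·7.2525 ≈ 1.2753.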